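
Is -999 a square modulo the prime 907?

(-999/907)
  = -(999/907)    [907 ≡ 3 mod 4 ⇒ (-1/907) = -1]
  = -(92/907)    [999 ≡ 92 mod 907]
  = -(23/907)    [907 ≡ 3 mod 8 ⇒ (2/907)^2 = +1]
  = (907/23)    [QR: both ≡ 3 mod 4, sign flips]
  = (10/23)    [907 ≡ 10 mod 23]
  = (5/23)    [23 ≡ 7 mod 8 ⇒ (2/23) = +1]
  = (23/5)    [QR: 5 ≡ 1 mod 4, sign kept]
  = (3/5)    [23 ≡ 3 mod 5]
  = (5/3)    [QR: 5 ≡ 1 mod 4, sign kept]
  = (2/3)    [5 ≡ 2 mod 3]
  = -(1/3)    [3 ≡ 3 mod 8 ⇒ (2/3) = -1]
  = -1    [(1/3) = 1]
The Legendre symbol is -1, so x^2 ≡ -999 (mod 907) has no solution.

no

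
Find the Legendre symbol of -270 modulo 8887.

(-270|8887)
  = (8617|8887)    [-270 ≡ 8617 mod 8887]
  = (8887|8617)    [QR: 8617 ≡ 1 mod 4, sign kept]
  = (270|8617)    [8887 ≡ 270 mod 8617]
  = (135|8617)    [8617 ≡ 1 mod 8 ⇒ (2|8617) = +1]
  = (8617|135)    [QR: 8617 ≡ 1 mod 4, sign kept]
  = (112|135)    [8617 ≡ 112 mod 135]
  = (7|135)    [135 ≡ 7 mod 8 ⇒ (2|135)^4 = +1]
  = -(135|7)    [QR: both ≡ 3 mod 4, sign flips]
  = -(2|7)    [135 ≡ 2 mod 7]
  = -(1|7)    [7 ≡ 7 mod 8 ⇒ (2|7) = +1]
  = -1    [(1|7) = 1]

-1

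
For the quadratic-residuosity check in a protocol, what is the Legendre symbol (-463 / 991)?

1

(-463 / 991)
  = -(463 / 991)    [991 ≡ 3 mod 4 ⇒ (-1 / 991) = -1]
  = (991 / 463)    [QR: both ≡ 3 mod 4, sign flips]
  = (65 / 463)    [991 ≡ 65 mod 463]
  = (463 / 65)    [QR: 65 ≡ 1 mod 4, sign kept]
  = (8 / 65)    [463 ≡ 8 mod 65]
  = (1 / 65)    [65 ≡ 1 mod 8 ⇒ (2 / 65)^3 = +1]
  = 1    [(1 / 65) = 1]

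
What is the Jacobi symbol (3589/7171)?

(3589/7171)
  = (7171/3589)    [QR: 3589 ≡ 1 mod 4, sign kept]
  = (3582/3589)    [7171 ≡ 3582 mod 3589]
  = -(1791/3589)    [3589 ≡ 5 mod 8 ⇒ (2/3589) = -1]
  = -(3589/1791)    [QR: 3589 ≡ 1 mod 4, sign kept]
  = -(7/1791)    [3589 ≡ 7 mod 1791]
  = (1791/7)    [QR: both ≡ 3 mod 4, sign flips]
  = (6/7)    [1791 ≡ 6 mod 7]
  = (3/7)    [7 ≡ 7 mod 8 ⇒ (2/7) = +1]
  = -(7/3)    [QR: both ≡ 3 mod 4, sign flips]
  = -(1/3)    [7 ≡ 1 mod 3]
  = -1    [(1/3) = 1]

-1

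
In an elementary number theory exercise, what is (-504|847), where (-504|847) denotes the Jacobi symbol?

(-504|847)
  = (343|847)    [-504 ≡ 343 mod 847]
  = -(847|343)    [QR: both ≡ 3 mod 4, sign flips]
  = -(161|343)    [847 ≡ 161 mod 343]
  = -(343|161)    [QR: 161 ≡ 1 mod 4, sign kept]
  = -(21|161)    [343 ≡ 21 mod 161]
  = -(161|21)    [QR: 21 ≡ 1 mod 4, sign kept]
  = -(14|21)    [161 ≡ 14 mod 21]
  = (7|21)    [21 ≡ 5 mod 8 ⇒ (2|21) = -1]
  = (21|7)    [QR: 21 ≡ 1 mod 4, sign kept]
  = (0|7)    [21 ≡ 0 mod 7]
  = 0    [numerator 0, gcd > 1]

0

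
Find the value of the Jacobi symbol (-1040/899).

(-1040/899)
  = (758/899)    [-1040 ≡ 758 mod 899]
  = -(379/899)    [899 ≡ 3 mod 8 ⇒ (2/899) = -1]
  = (899/379)    [QR: both ≡ 3 mod 4, sign flips]
  = (141/379)    [899 ≡ 141 mod 379]
  = (379/141)    [QR: 141 ≡ 1 mod 4, sign kept]
  = (97/141)    [379 ≡ 97 mod 141]
  = (141/97)    [QR: 97 ≡ 1 mod 4, sign kept]
  = (44/97)    [141 ≡ 44 mod 97]
  = (11/97)    [97 ≡ 1 mod 8 ⇒ (2/97)^2 = +1]
  = (97/11)    [QR: 97 ≡ 1 mod 4, sign kept]
  = (9/11)    [97 ≡ 9 mod 11]
  = (11/9)    [QR: 9 ≡ 1 mod 4, sign kept]
  = (2/9)    [11 ≡ 2 mod 9]
  = (1/9)    [9 ≡ 1 mod 8 ⇒ (2/9) = +1]
  = 1    [(1/9) = 1]

1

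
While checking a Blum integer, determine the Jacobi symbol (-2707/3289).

1

Reduce the numerator: -2707 ≡ 582 (mod 3289), so (-2707/3289) = (582/3289).
Factor out 2: 582 = 2·291. Since 3289 ≡ 1 (mod 8), (2/3289) = +1. Now have (291/3289).
3289 ≡ 1 (mod 4), so quadratic reciprocity gives (291/3289) = (3289/291). Reduce: 3289 ≡ 88 (mod 291). Now have (88/291).
Factor out 2: 88 = 2^3·11. Since 291 ≡ 3 (mod 8), (2/291) = -1, and (2/291)^3 = -1. Now have -(11/291).
Both 11 ≡ 3 and 291 ≡ 3 (mod 4), so reciprocity gives (11/291) = -(291/11). Reduce: 291 ≡ 5 (mod 11). Now have (5/11).
5 ≡ 1 (mod 4), so quadratic reciprocity gives (5/11) = (11/5). Reduce: 11 ≡ 1 (mod 5). Now have (1/5).
(1/5) = 1. Collecting the sign factors: 1.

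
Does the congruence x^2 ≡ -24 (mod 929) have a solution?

Pull out -1: (-24/929) = (-1/929)·(24/929). Since 929 ≡ 1 (mod 4), (-1/929) = +1. Now have (24/929).
Factor out 2: 24 = 2^3·3. Since 929 ≡ 1 (mod 8), (2/929) = +1, and (2/929)^3 = +1. Now have (3/929).
929 ≡ 1 (mod 4), so quadratic reciprocity gives (3/929) = (929/3). Reduce: 929 ≡ 2 (mod 3). Now have (2/3).
Factor out 2: 2 = 2. Since 3 ≡ 3 (mod 8), (2/3) = -1. Now have -(1/3).
(1/3) = 1. Collecting the sign factors: -1.
The Legendre symbol is -1, so x^2 ≡ -24 (mod 929) has no solution.

no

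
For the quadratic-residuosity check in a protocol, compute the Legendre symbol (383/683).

-1

(383/683)
  = -(683/383)    [QR: both ≡ 3 mod 4, sign flips]
  = -(300/383)    [683 ≡ 300 mod 383]
  = -(75/383)    [383 ≡ 7 mod 8 ⇒ (2/383)^2 = +1]
  = (383/75)    [QR: both ≡ 3 mod 4, sign flips]
  = (8/75)    [383 ≡ 8 mod 75]
  = -(1/75)    [75 ≡ 3 mod 8 ⇒ (2/75)^3 = -1]
  = -1    [(1/75) = 1]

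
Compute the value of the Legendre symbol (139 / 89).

1

Reduce the numerator: 139 ≡ 50 (mod 89), so (139 / 89) = (50 / 89).
Factor out 2: 50 = 2·25. Since 89 ≡ 1 (mod 8), (2 / 89) = +1. Now have (25 / 89).
25 ≡ 1 (mod 4), so quadratic reciprocity gives (25 / 89) = (89 / 25). Reduce: 89 ≡ 14 (mod 25). Now have (14 / 25).
Factor out 2: 14 = 2·7. Since 25 ≡ 1 (mod 8), (2 / 25) = +1. Now have (7 / 25).
25 ≡ 1 (mod 4), so quadratic reciprocity gives (7 / 25) = (25 / 7). Reduce: 25 ≡ 4 (mod 7). Now have (4 / 7).
Factor out 2: 4 = 2^2. Since 7 ≡ 7 (mod 8), (2 / 7) = +1, and (2 / 7)^2 = +1. Now have (1 / 7).
(1 / 7) = 1. Collecting the sign factors: 1.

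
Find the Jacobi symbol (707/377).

1

(707/377)
  = (330/377)    [707 ≡ 330 mod 377]
  = (165/377)    [377 ≡ 1 mod 8 ⇒ (2/377) = +1]
  = (377/165)    [QR: 165 ≡ 1 mod 4, sign kept]
  = (47/165)    [377 ≡ 47 mod 165]
  = (165/47)    [QR: 165 ≡ 1 mod 4, sign kept]
  = (24/47)    [165 ≡ 24 mod 47]
  = (3/47)    [47 ≡ 7 mod 8 ⇒ (2/47)^3 = +1]
  = -(47/3)    [QR: both ≡ 3 mod 4, sign flips]
  = -(2/3)    [47 ≡ 2 mod 3]
  = (1/3)    [3 ≡ 3 mod 8 ⇒ (2/3) = -1]
  = 1    [(1/3) = 1]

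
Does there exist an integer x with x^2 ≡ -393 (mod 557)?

no

(-393/557)
  = (393/557)    [557 ≡ 1 mod 4 ⇒ (-1/557) = +1]
  = (557/393)    [QR: 393 ≡ 1 mod 4, sign kept]
  = (164/393)    [557 ≡ 164 mod 393]
  = (41/393)    [393 ≡ 1 mod 8 ⇒ (2/393)^2 = +1]
  = (393/41)    [QR: 41 ≡ 1 mod 4, sign kept]
  = (24/41)    [393 ≡ 24 mod 41]
  = (3/41)    [41 ≡ 1 mod 8 ⇒ (2/41)^3 = +1]
  = (41/3)    [QR: 41 ≡ 1 mod 4, sign kept]
  = (2/3)    [41 ≡ 2 mod 3]
  = -(1/3)    [3 ≡ 3 mod 8 ⇒ (2/3) = -1]
  = -1    [(1/3) = 1]
(-393/557) = -1, and 557 is prime, so -393 is not a quadratic residue mod 557.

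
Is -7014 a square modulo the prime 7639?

Reduce the numerator: -7014 ≡ 625 (mod 7639), so (-7014/7639) = (625/7639).
625 ≡ 1 (mod 4), so quadratic reciprocity gives (625/7639) = (7639/625). Reduce: 7639 ≡ 139 (mod 625). Now have (139/625).
625 ≡ 1 (mod 4), so quadratic reciprocity gives (139/625) = (625/139). Reduce: 625 ≡ 69 (mod 139). Now have (69/139).
69 ≡ 1 (mod 4), so quadratic reciprocity gives (69/139) = (139/69). Reduce: 139 ≡ 1 (mod 69). Now have (1/69).
(1/69) = 1. Collecting the sign factors: 1.
(-7014/7639) = 1, and 7639 is prime, so -7014 is a quadratic residue mod 7639.

yes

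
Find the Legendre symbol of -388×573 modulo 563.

By multiplicativity, (-388·573/563) = (-388/563)·(573/563).
First factor (-388/563):
Reduce the numerator: -388 ≡ 175 (mod 563), so (-388/563) = (175/563).
Both 175 ≡ 3 and 563 ≡ 3 (mod 4), so reciprocity gives (175/563) = -(563/175). Reduce: 563 ≡ 38 (mod 175). Now have -(38/175).
Factor out 2: 38 = 2·19. Since 175 ≡ 7 (mod 8), (2/175) = +1. Now have -(19/175).
Both 19 ≡ 3 and 175 ≡ 3 (mod 4), so reciprocity gives (19/175) = -(175/19). Reduce: 175 ≡ 4 (mod 19). Now have (4/19).
Factor out 2: 4 = 2^2. Since 19 ≡ 3 (mod 8), (2/19) = -1, and (2/19)^2 = +1. Now have (1/19).
(1/19) = 1. Collecting the sign factors: 1.
Second factor (573/563):
Reduce the numerator: 573 ≡ 10 (mod 563), so (573/563) = (10/563).
Factor out 2: 10 = 2·5. Since 563 ≡ 3 (mod 8), (2/563) = -1. Now have -(5/563).
5 ≡ 1 (mod 4), so quadratic reciprocity gives (5/563) = (563/5). Reduce: 563 ≡ 3 (mod 5). Now have -(3/5).
5 ≡ 1 (mod 4), so quadratic reciprocity gives (3/5) = (5/3). Reduce: 5 ≡ 2 (mod 3). Now have -(2/3).
Factor out 2: 2 = 2. Since 3 ≡ 3 (mod 8), (2/3) = -1. Now have (1/3).
(1/3) = 1. Collecting the sign factors: 1.
Product: (1)·(1) = 1.

1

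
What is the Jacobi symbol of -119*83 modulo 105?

By multiplicativity, (-119·83 / 105) = (-119 / 105)·(83 / 105).
First factor (-119 / 105):
(-119 / 105)
  = (119 / 105)    [105 ≡ 1 mod 4 ⇒ (-1 / 105) = +1]
  = (14 / 105)    [119 ≡ 14 mod 105]
  = (7 / 105)    [105 ≡ 1 mod 8 ⇒ (2 / 105) = +1]
  = (105 / 7)    [QR: 105 ≡ 1 mod 4, sign kept]
  = (0 / 7)    [105 ≡ 0 mod 7]
  = 0    [numerator 0, gcd > 1]
Second factor (83 / 105):
(83 / 105)
  = (105 / 83)    [QR: 105 ≡ 1 mod 4, sign kept]
  = (22 / 83)    [105 ≡ 22 mod 83]
  = -(11 / 83)    [83 ≡ 3 mod 8 ⇒ (2 / 83) = -1]
  = (83 / 11)    [QR: both ≡ 3 mod 4, sign flips]
  = (6 / 11)    [83 ≡ 6 mod 11]
  = -(3 / 11)    [11 ≡ 3 mod 8 ⇒ (2 / 11) = -1]
  = (11 / 3)    [QR: both ≡ 3 mod 4, sign flips]
  = (2 / 3)    [11 ≡ 2 mod 3]
  = -(1 / 3)    [3 ≡ 3 mod 8 ⇒ (2 / 3) = -1]
  = -1    [(1 / 3) = 1]
Product: (0)·(-1) = 0.

0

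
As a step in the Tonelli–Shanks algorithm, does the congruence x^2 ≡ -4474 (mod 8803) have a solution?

(-4474/8803)
  = (4329/8803)    [-4474 ≡ 4329 mod 8803]
  = (8803/4329)    [QR: 4329 ≡ 1 mod 4, sign kept]
  = (145/4329)    [8803 ≡ 145 mod 4329]
  = (4329/145)    [QR: 145 ≡ 1 mod 4, sign kept]
  = (124/145)    [4329 ≡ 124 mod 145]
  = (31/145)    [145 ≡ 1 mod 8 ⇒ (2/145)^2 = +1]
  = (145/31)    [QR: 145 ≡ 1 mod 4, sign kept]
  = (21/31)    [145 ≡ 21 mod 31]
  = (31/21)    [QR: 21 ≡ 1 mod 4, sign kept]
  = (10/21)    [31 ≡ 10 mod 21]
  = -(5/21)    [21 ≡ 5 mod 8 ⇒ (2/21) = -1]
  = -(21/5)    [QR: 5 ≡ 1 mod 4, sign kept]
  = -(1/5)    [21 ≡ 1 mod 5]
  = -1    [(1/5) = 1]
(-4474/8803) = -1, and 8803 is prime, so -4474 is not a quadratic residue mod 8803.

no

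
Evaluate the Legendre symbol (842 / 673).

Reduce the numerator: 842 ≡ 169 (mod 673), so (842 / 673) = (169 / 673).
169 ≡ 1 (mod 4), so quadratic reciprocity gives (169 / 673) = (673 / 169). Reduce: 673 ≡ 166 (mod 169). Now have (166 / 169).
Factor out 2: 166 = 2·83. Since 169 ≡ 1 (mod 8), (2 / 169) = +1. Now have (83 / 169).
169 ≡ 1 (mod 4), so quadratic reciprocity gives (83 / 169) = (169 / 83). Reduce: 169 ≡ 3 (mod 83). Now have (3 / 83).
Both 3 ≡ 3 and 83 ≡ 3 (mod 4), so reciprocity gives (3 / 83) = -(83 / 3). Reduce: 83 ≡ 2 (mod 3). Now have -(2 / 3).
Factor out 2: 2 = 2. Since 3 ≡ 3 (mod 8), (2 / 3) = -1. Now have (1 / 3).
(1 / 3) = 1. Collecting the sign factors: 1.

1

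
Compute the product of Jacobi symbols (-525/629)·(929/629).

-1

By multiplicativity, (-525·929/629) = (-525/629)·(929/629).
First factor (-525/629):
(-525/629)
  = (104/629)    [-525 ≡ 104 mod 629]
  = -(13/629)    [629 ≡ 5 mod 8 ⇒ (2/629)^3 = -1]
  = -(629/13)    [QR: 13 ≡ 1 mod 4, sign kept]
  = -(5/13)    [629 ≡ 5 mod 13]
  = -(13/5)    [QR: 5 ≡ 1 mod 4, sign kept]
  = -(3/5)    [13 ≡ 3 mod 5]
  = -(5/3)    [QR: 5 ≡ 1 mod 4, sign kept]
  = -(2/3)    [5 ≡ 2 mod 3]
  = (1/3)    [3 ≡ 3 mod 8 ⇒ (2/3) = -1]
  = 1    [(1/3) = 1]
Second factor (929/629):
(929/629)
  = (300/629)    [929 ≡ 300 mod 629]
  = (75/629)    [629 ≡ 5 mod 8 ⇒ (2/629)^2 = +1]
  = (629/75)    [QR: 629 ≡ 1 mod 4, sign kept]
  = (29/75)    [629 ≡ 29 mod 75]
  = (75/29)    [QR: 29 ≡ 1 mod 4, sign kept]
  = (17/29)    [75 ≡ 17 mod 29]
  = (29/17)    [QR: 17 ≡ 1 mod 4, sign kept]
  = (12/17)    [29 ≡ 12 mod 17]
  = (3/17)    [17 ≡ 1 mod 8 ⇒ (2/17)^2 = +1]
  = (17/3)    [QR: 17 ≡ 1 mod 4, sign kept]
  = (2/3)    [17 ≡ 2 mod 3]
  = -(1/3)    [3 ≡ 3 mod 8 ⇒ (2/3) = -1]
  = -1    [(1/3) = 1]
Product: (1)·(-1) = -1.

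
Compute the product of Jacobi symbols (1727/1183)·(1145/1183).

By multiplicativity, (1727·1145/1183) = (1727/1183)·(1145/1183).
First factor (1727/1183):
Reduce the numerator: 1727 ≡ 544 (mod 1183), so (1727/1183) = (544/1183).
Factor out 2: 544 = 2^5·17. Since 1183 ≡ 7 (mod 8), (2/1183) = +1, and (2/1183)^5 = +1. Now have (17/1183).
17 ≡ 1 (mod 4), so quadratic reciprocity gives (17/1183) = (1183/17). Reduce: 1183 ≡ 10 (mod 17). Now have (10/17).
Factor out 2: 10 = 2·5. Since 17 ≡ 1 (mod 8), (2/17) = +1. Now have (5/17).
5 ≡ 1 (mod 4), so quadratic reciprocity gives (5/17) = (17/5). Reduce: 17 ≡ 2 (mod 5). Now have (2/5).
Factor out 2: 2 = 2. Since 5 ≡ 5 (mod 8), (2/5) = -1. Now have -(1/5).
(1/5) = 1. Collecting the sign factors: -1.
Second factor (1145/1183):
1145 ≡ 1 (mod 4), so quadratic reciprocity gives (1145/1183) = (1183/1145). Reduce: 1183 ≡ 38 (mod 1145). Now have (38/1145).
Factor out 2: 38 = 2·19. Since 1145 ≡ 1 (mod 8), (2/1145) = +1. Now have (19/1145).
1145 ≡ 1 (mod 4), so quadratic reciprocity gives (19/1145) = (1145/19). Reduce: 1145 ≡ 5 (mod 19). Now have (5/19).
5 ≡ 1 (mod 4), so quadratic reciprocity gives (5/19) = (19/5). Reduce: 19 ≡ 4 (mod 5). Now have (4/5).
Factor out 2: 4 = 2^2. Since 5 ≡ 5 (mod 8), (2/5) = -1, and (2/5)^2 = +1. Now have (1/5).
(1/5) = 1. Collecting the sign factors: 1.
Product: (-1)·(1) = -1.

-1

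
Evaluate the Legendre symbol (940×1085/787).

1

By multiplicativity, (940·1085/787) = (940/787)·(1085/787).
First factor (940/787):
Reduce the numerator: 940 ≡ 153 (mod 787), so (940/787) = (153/787).
153 ≡ 1 (mod 4), so quadratic reciprocity gives (153/787) = (787/153). Reduce: 787 ≡ 22 (mod 153). Now have (22/153).
Factor out 2: 22 = 2·11. Since 153 ≡ 1 (mod 8), (2/153) = +1. Now have (11/153).
153 ≡ 1 (mod 4), so quadratic reciprocity gives (11/153) = (153/11). Reduce: 153 ≡ 10 (mod 11). Now have (10/11).
Factor out 2: 10 = 2·5. Since 11 ≡ 3 (mod 8), (2/11) = -1. Now have -(5/11).
5 ≡ 1 (mod 4), so quadratic reciprocity gives (5/11) = (11/5). Reduce: 11 ≡ 1 (mod 5). Now have -(1/5).
(1/5) = 1. Collecting the sign factors: -1.
Second factor (1085/787):
Reduce the numerator: 1085 ≡ 298 (mod 787), so (1085/787) = (298/787).
Factor out 2: 298 = 2·149. Since 787 ≡ 3 (mod 8), (2/787) = -1. Now have -(149/787).
149 ≡ 1 (mod 4), so quadratic reciprocity gives (149/787) = (787/149). Reduce: 787 ≡ 42 (mod 149). Now have -(42/149).
Factor out 2: 42 = 2·21. Since 149 ≡ 5 (mod 8), (2/149) = -1. Now have (21/149).
21 ≡ 1 (mod 4), so quadratic reciprocity gives (21/149) = (149/21). Reduce: 149 ≡ 2 (mod 21). Now have (2/21).
Factor out 2: 2 = 2. Since 21 ≡ 5 (mod 8), (2/21) = -1. Now have -(1/21).
(1/21) = 1. Collecting the sign factors: -1.
Product: (-1)·(-1) = 1.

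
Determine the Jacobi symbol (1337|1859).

-1

1337 ≡ 1 (mod 4), so quadratic reciprocity gives (1337|1859) = (1859|1337). Reduce: 1859 ≡ 522 (mod 1337). Now have (522|1337).
Factor out 2: 522 = 2·261. Since 1337 ≡ 1 (mod 8), (2|1337) = +1. Now have (261|1337).
261 ≡ 1 (mod 4), so quadratic reciprocity gives (261|1337) = (1337|261). Reduce: 1337 ≡ 32 (mod 261). Now have (32|261).
Factor out 2: 32 = 2^5. Since 261 ≡ 5 (mod 8), (2|261) = -1, and (2|261)^5 = -1. Now have -(1|261).
(1|261) = 1. Collecting the sign factors: -1.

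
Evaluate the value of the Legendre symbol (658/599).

Reduce the numerator: 658 ≡ 59 (mod 599), so (658/599) = (59/599).
Both 59 ≡ 3 and 599 ≡ 3 (mod 4), so reciprocity gives (59/599) = -(599/59). Reduce: 599 ≡ 9 (mod 59). Now have -(9/59).
9 ≡ 1 (mod 4), so quadratic reciprocity gives (9/59) = (59/9). Reduce: 59 ≡ 5 (mod 9). Now have -(5/9).
5 ≡ 1 (mod 4), so quadratic reciprocity gives (5/9) = (9/5). Reduce: 9 ≡ 4 (mod 5). Now have -(4/5).
Factor out 2: 4 = 2^2. Since 5 ≡ 5 (mod 8), (2/5) = -1, and (2/5)^2 = +1. Now have -(1/5).
(1/5) = 1. Collecting the sign factors: -1.

-1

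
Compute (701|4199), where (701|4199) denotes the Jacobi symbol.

1

(701|4199)
  = (4199|701)    [QR: 701 ≡ 1 mod 4, sign kept]
  = (694|701)    [4199 ≡ 694 mod 701]
  = -(347|701)    [701 ≡ 5 mod 8 ⇒ (2|701) = -1]
  = -(701|347)    [QR: 701 ≡ 1 mod 4, sign kept]
  = -(7|347)    [701 ≡ 7 mod 347]
  = (347|7)    [QR: both ≡ 3 mod 4, sign flips]
  = (4|7)    [347 ≡ 4 mod 7]
  = (1|7)    [7 ≡ 7 mod 8 ⇒ (2|7)^2 = +1]
  = 1    [(1|7) = 1]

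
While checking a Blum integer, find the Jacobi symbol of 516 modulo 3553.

-1

Factor out 2: 516 = 2^2·129. Since 3553 ≡ 1 (mod 8), (2/3553) = +1, and (2/3553)^2 = +1. Now have (129/3553).
129 ≡ 1 (mod 4), so quadratic reciprocity gives (129/3553) = (3553/129). Reduce: 3553 ≡ 70 (mod 129). Now have (70/129).
Factor out 2: 70 = 2·35. Since 129 ≡ 1 (mod 8), (2/129) = +1. Now have (35/129).
129 ≡ 1 (mod 4), so quadratic reciprocity gives (35/129) = (129/35). Reduce: 129 ≡ 24 (mod 35). Now have (24/35).
Factor out 2: 24 = 2^3·3. Since 35 ≡ 3 (mod 8), (2/35) = -1, and (2/35)^3 = -1. Now have -(3/35).
Both 3 ≡ 3 and 35 ≡ 3 (mod 4), so reciprocity gives (3/35) = -(35/3). Reduce: 35 ≡ 2 (mod 3). Now have (2/3).
Factor out 2: 2 = 2. Since 3 ≡ 3 (mod 8), (2/3) = -1. Now have -(1/3).
(1/3) = 1. Collecting the sign factors: -1.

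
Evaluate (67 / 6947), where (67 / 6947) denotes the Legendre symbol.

1

Both 67 ≡ 3 and 6947 ≡ 3 (mod 4), so reciprocity gives (67 / 6947) = -(6947 / 67). Reduce: 6947 ≡ 46 (mod 67). Now have -(46 / 67).
Factor out 2: 46 = 2·23. Since 67 ≡ 3 (mod 8), (2 / 67) = -1. Now have (23 / 67).
Both 23 ≡ 3 and 67 ≡ 3 (mod 4), so reciprocity gives (23 / 67) = -(67 / 23). Reduce: 67 ≡ 21 (mod 23). Now have -(21 / 23).
21 ≡ 1 (mod 4), so quadratic reciprocity gives (21 / 23) = (23 / 21). Reduce: 23 ≡ 2 (mod 21). Now have -(2 / 21).
Factor out 2: 2 = 2. Since 21 ≡ 5 (mod 8), (2 / 21) = -1. Now have (1 / 21).
(1 / 21) = 1. Collecting the sign factors: 1.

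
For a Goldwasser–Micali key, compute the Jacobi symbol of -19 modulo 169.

1

Reduce the numerator: -19 ≡ 150 (mod 169), so (-19/169) = (150/169).
Factor out 2: 150 = 2·75. Since 169 ≡ 1 (mod 8), (2/169) = +1. Now have (75/169).
169 ≡ 1 (mod 4), so quadratic reciprocity gives (75/169) = (169/75). Reduce: 169 ≡ 19 (mod 75). Now have (19/75).
Both 19 ≡ 3 and 75 ≡ 3 (mod 4), so reciprocity gives (19/75) = -(75/19). Reduce: 75 ≡ 18 (mod 19). Now have -(18/19).
Factor out 2: 18 = 2·9. Since 19 ≡ 3 (mod 8), (2/19) = -1. Now have (9/19).
9 ≡ 1 (mod 4), so quadratic reciprocity gives (9/19) = (19/9). Reduce: 19 ≡ 1 (mod 9). Now have (1/9).
(1/9) = 1. Collecting the sign factors: 1.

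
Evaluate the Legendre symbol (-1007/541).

1

Pull out -1: (-1007/541) = (-1/541)·(1007/541). Since 541 ≡ 1 (mod 4), (-1/541) = +1. Now have (1007/541).
Reduce the numerator: 1007 ≡ 466 (mod 541), so (1007/541) = (466/541).
Factor out 2: 466 = 2·233. Since 541 ≡ 5 (mod 8), (2/541) = -1. Now have -(233/541).
233 ≡ 1 (mod 4), so quadratic reciprocity gives (233/541) = (541/233). Reduce: 541 ≡ 75 (mod 233). Now have -(75/233).
233 ≡ 1 (mod 4), so quadratic reciprocity gives (75/233) = (233/75). Reduce: 233 ≡ 8 (mod 75). Now have -(8/75).
Factor out 2: 8 = 2^3. Since 75 ≡ 3 (mod 8), (2/75) = -1, and (2/75)^3 = -1. Now have (1/75).
(1/75) = 1. Collecting the sign factors: 1.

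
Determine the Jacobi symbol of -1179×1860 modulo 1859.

By multiplicativity, (-1179·1860 / 1859) = (-1179 / 1859)·(1860 / 1859).
First factor (-1179 / 1859):
Pull out -1: (-1179 / 1859) = (-1 / 1859)·(1179 / 1859). Since 1859 ≡ 3 (mod 4), (-1 / 1859) = -1. Now have -(1179 / 1859).
Both 1179 ≡ 3 and 1859 ≡ 3 (mod 4), so reciprocity gives (1179 / 1859) = -(1859 / 1179). Reduce: 1859 ≡ 680 (mod 1179). Now have (680 / 1179).
Factor out 2: 680 = 2^3·85. Since 1179 ≡ 3 (mod 8), (2 / 1179) = -1, and (2 / 1179)^3 = -1. Now have -(85 / 1179).
85 ≡ 1 (mod 4), so quadratic reciprocity gives (85 / 1179) = (1179 / 85). Reduce: 1179 ≡ 74 (mod 85). Now have -(74 / 85).
Factor out 2: 74 = 2·37. Since 85 ≡ 5 (mod 8), (2 / 85) = -1. Now have (37 / 85).
37 ≡ 1 (mod 4), so quadratic reciprocity gives (37 / 85) = (85 / 37). Reduce: 85 ≡ 11 (mod 37). Now have (11 / 37).
37 ≡ 1 (mod 4), so quadratic reciprocity gives (11 / 37) = (37 / 11). Reduce: 37 ≡ 4 (mod 11). Now have (4 / 11).
Factor out 2: 4 = 2^2. Since 11 ≡ 3 (mod 8), (2 / 11) = -1, and (2 / 11)^2 = +1. Now have (1 / 11).
(1 / 11) = 1. Collecting the sign factors: 1.
Second factor (1860 / 1859):
Reduce the numerator: 1860 ≡ 1 (mod 1859), so (1860 / 1859) = (1 / 1859).
(1 / 1859) = 1. Collecting the sign factors: 1.
Product: (1)·(1) = 1.

1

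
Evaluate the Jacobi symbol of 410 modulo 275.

Reduce the numerator: 410 ≡ 135 (mod 275), so (410 / 275) = (135 / 275).
Both 135 ≡ 3 and 275 ≡ 3 (mod 4), so reciprocity gives (135 / 275) = -(275 / 135). Reduce: 275 ≡ 5 (mod 135). Now have -(5 / 135).
5 ≡ 1 (mod 4), so quadratic reciprocity gives (5 / 135) = (135 / 5). Reduce: 135 ≡ 0 (mod 5). Now have -(0 / 5).
The numerator is now 0 with denominator 5 > 1: the symbol is 0.

0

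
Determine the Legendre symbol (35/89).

-1

89 ≡ 1 (mod 4), so quadratic reciprocity gives (35/89) = (89/35). Reduce: 89 ≡ 19 (mod 35). Now have (19/35).
Both 19 ≡ 3 and 35 ≡ 3 (mod 4), so reciprocity gives (19/35) = -(35/19). Reduce: 35 ≡ 16 (mod 19). Now have -(16/19).
Factor out 2: 16 = 2^4. Since 19 ≡ 3 (mod 8), (2/19) = -1, and (2/19)^4 = +1. Now have -(1/19).
(1/19) = 1. Collecting the sign factors: -1.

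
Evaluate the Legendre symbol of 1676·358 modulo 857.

-1

By multiplicativity, (1676·358/857) = (1676/857)·(358/857).
First factor (1676/857):
Reduce the numerator: 1676 ≡ 819 (mod 857), so (1676/857) = (819/857).
857 ≡ 1 (mod 4), so quadratic reciprocity gives (819/857) = (857/819). Reduce: 857 ≡ 38 (mod 819). Now have (38/819).
Factor out 2: 38 = 2·19. Since 819 ≡ 3 (mod 8), (2/819) = -1. Now have -(19/819).
Both 19 ≡ 3 and 819 ≡ 3 (mod 4), so reciprocity gives (19/819) = -(819/19). Reduce: 819 ≡ 2 (mod 19). Now have (2/19).
Factor out 2: 2 = 2. Since 19 ≡ 3 (mod 8), (2/19) = -1. Now have -(1/19).
(1/19) = 1. Collecting the sign factors: -1.
Second factor (358/857):
Factor out 2: 358 = 2·179. Since 857 ≡ 1 (mod 8), (2/857) = +1. Now have (179/857).
857 ≡ 1 (mod 4), so quadratic reciprocity gives (179/857) = (857/179). Reduce: 857 ≡ 141 (mod 179). Now have (141/179).
141 ≡ 1 (mod 4), so quadratic reciprocity gives (141/179) = (179/141). Reduce: 179 ≡ 38 (mod 141). Now have (38/141).
Factor out 2: 38 = 2·19. Since 141 ≡ 5 (mod 8), (2/141) = -1. Now have -(19/141).
141 ≡ 1 (mod 4), so quadratic reciprocity gives (19/141) = (141/19). Reduce: 141 ≡ 8 (mod 19). Now have -(8/19).
Factor out 2: 8 = 2^3. Since 19 ≡ 3 (mod 8), (2/19) = -1, and (2/19)^3 = -1. Now have (1/19).
(1/19) = 1. Collecting the sign factors: 1.
Product: (-1)·(1) = -1.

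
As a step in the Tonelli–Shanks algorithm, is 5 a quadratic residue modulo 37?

5 ≡ 1 (mod 4), so quadratic reciprocity gives (5|37) = (37|5). Reduce: 37 ≡ 2 (mod 5). Now have (2|5).
Factor out 2: 2 = 2. Since 5 ≡ 5 (mod 8), (2|5) = -1. Now have -(1|5).
(1|5) = 1. Collecting the sign factors: -1.
The Legendre symbol is -1, so x^2 ≡ 5 (mod 37) has no solution.

no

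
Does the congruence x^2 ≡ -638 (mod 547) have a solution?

(-638/547)
  = (456/547)    [-638 ≡ 456 mod 547]
  = -(57/547)    [547 ≡ 3 mod 8 ⇒ (2/547)^3 = -1]
  = -(547/57)    [QR: 57 ≡ 1 mod 4, sign kept]
  = -(34/57)    [547 ≡ 34 mod 57]
  = -(17/57)    [57 ≡ 1 mod 8 ⇒ (2/57) = +1]
  = -(57/17)    [QR: 17 ≡ 1 mod 4, sign kept]
  = -(6/17)    [57 ≡ 6 mod 17]
  = -(3/17)    [17 ≡ 1 mod 8 ⇒ (2/17) = +1]
  = -(17/3)    [QR: 17 ≡ 1 mod 4, sign kept]
  = -(2/3)    [17 ≡ 2 mod 3]
  = (1/3)    [3 ≡ 3 mod 8 ⇒ (2/3) = -1]
  = 1    [(1/3) = 1]
The Legendre symbol is 1, so x^2 ≡ -638 (mod 547) has solution.

yes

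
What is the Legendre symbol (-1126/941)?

Pull out -1: (-1126/941) = (-1/941)·(1126/941). Since 941 ≡ 1 (mod 4), (-1/941) = +1. Now have (1126/941).
Reduce the numerator: 1126 ≡ 185 (mod 941), so (1126/941) = (185/941).
185 ≡ 1 (mod 4), so quadratic reciprocity gives (185/941) = (941/185). Reduce: 941 ≡ 16 (mod 185). Now have (16/185).
Factor out 2: 16 = 2^4. Since 185 ≡ 1 (mod 8), (2/185) = +1, and (2/185)^4 = +1. Now have (1/185).
(1/185) = 1. Collecting the sign factors: 1.

1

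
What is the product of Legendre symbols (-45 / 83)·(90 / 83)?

By multiplicativity, (-45·90 / 83) = (-45 / 83)·(90 / 83).
First factor (-45 / 83):
(-45 / 83)
  = -(45 / 83)    [83 ≡ 3 mod 4 ⇒ (-1 / 83) = -1]
  = -(83 / 45)    [QR: 45 ≡ 1 mod 4, sign kept]
  = -(38 / 45)    [83 ≡ 38 mod 45]
  = (19 / 45)    [45 ≡ 5 mod 8 ⇒ (2 / 45) = -1]
  = (45 / 19)    [QR: 45 ≡ 1 mod 4, sign kept]
  = (7 / 19)    [45 ≡ 7 mod 19]
  = -(19 / 7)    [QR: both ≡ 3 mod 4, sign flips]
  = -(5 / 7)    [19 ≡ 5 mod 7]
  = -(7 / 5)    [QR: 5 ≡ 1 mod 4, sign kept]
  = -(2 / 5)    [7 ≡ 2 mod 5]
  = (1 / 5)    [5 ≡ 5 mod 8 ⇒ (2 / 5) = -1]
  = 1    [(1 / 5) = 1]
Second factor (90 / 83):
(90 / 83)
  = (7 / 83)    [90 ≡ 7 mod 83]
  = -(83 / 7)    [QR: both ≡ 3 mod 4, sign flips]
  = -(6 / 7)    [83 ≡ 6 mod 7]
  = -(3 / 7)    [7 ≡ 7 mod 8 ⇒ (2 / 7) = +1]
  = (7 / 3)    [QR: both ≡ 3 mod 4, sign flips]
  = (1 / 3)    [7 ≡ 1 mod 3]
  = 1    [(1 / 3) = 1]
Product: (1)·(1) = 1.

1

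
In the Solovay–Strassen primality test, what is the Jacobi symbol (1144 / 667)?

(1144 / 667)
  = (477 / 667)    [1144 ≡ 477 mod 667]
  = (667 / 477)    [QR: 477 ≡ 1 mod 4, sign kept]
  = (190 / 477)    [667 ≡ 190 mod 477]
  = -(95 / 477)    [477 ≡ 5 mod 8 ⇒ (2 / 477) = -1]
  = -(477 / 95)    [QR: 477 ≡ 1 mod 4, sign kept]
  = -(2 / 95)    [477 ≡ 2 mod 95]
  = -(1 / 95)    [95 ≡ 7 mod 8 ⇒ (2 / 95) = +1]
  = -1    [(1 / 95) = 1]

-1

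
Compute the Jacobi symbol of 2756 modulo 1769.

(2756/1769)
  = (987/1769)    [2756 ≡ 987 mod 1769]
  = (1769/987)    [QR: 1769 ≡ 1 mod 4, sign kept]
  = (782/987)    [1769 ≡ 782 mod 987]
  = -(391/987)    [987 ≡ 3 mod 8 ⇒ (2/987) = -1]
  = (987/391)    [QR: both ≡ 3 mod 4, sign flips]
  = (205/391)    [987 ≡ 205 mod 391]
  = (391/205)    [QR: 205 ≡ 1 mod 4, sign kept]
  = (186/205)    [391 ≡ 186 mod 205]
  = -(93/205)    [205 ≡ 5 mod 8 ⇒ (2/205) = -1]
  = -(205/93)    [QR: 93 ≡ 1 mod 4, sign kept]
  = -(19/93)    [205 ≡ 19 mod 93]
  = -(93/19)    [QR: 93 ≡ 1 mod 4, sign kept]
  = -(17/19)    [93 ≡ 17 mod 19]
  = -(19/17)    [QR: 17 ≡ 1 mod 4, sign kept]
  = -(2/17)    [19 ≡ 2 mod 17]
  = -(1/17)    [17 ≡ 1 mod 8 ⇒ (2/17) = +1]
  = -1    [(1/17) = 1]

-1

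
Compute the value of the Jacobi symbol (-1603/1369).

(-1603/1369)
  = (1603/1369)    [1369 ≡ 1 mod 4 ⇒ (-1/1369) = +1]
  = (234/1369)    [1603 ≡ 234 mod 1369]
  = (117/1369)    [1369 ≡ 1 mod 8 ⇒ (2/1369) = +1]
  = (1369/117)    [QR: 117 ≡ 1 mod 4, sign kept]
  = (82/117)    [1369 ≡ 82 mod 117]
  = -(41/117)    [117 ≡ 5 mod 8 ⇒ (2/117) = -1]
  = -(117/41)    [QR: 41 ≡ 1 mod 4, sign kept]
  = -(35/41)    [117 ≡ 35 mod 41]
  = -(41/35)    [QR: 41 ≡ 1 mod 4, sign kept]
  = -(6/35)    [41 ≡ 6 mod 35]
  = (3/35)    [35 ≡ 3 mod 8 ⇒ (2/35) = -1]
  = -(35/3)    [QR: both ≡ 3 mod 4, sign flips]
  = -(2/3)    [35 ≡ 2 mod 3]
  = (1/3)    [3 ≡ 3 mod 8 ⇒ (2/3) = -1]
  = 1    [(1/3) = 1]

1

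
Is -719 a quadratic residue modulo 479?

no

Reduce the numerator: -719 ≡ 239 (mod 479), so (-719/479) = (239/479).
Both 239 ≡ 3 and 479 ≡ 3 (mod 4), so reciprocity gives (239/479) = -(479/239). Reduce: 479 ≡ 1 (mod 239). Now have -(1/239).
(1/239) = 1. Collecting the sign factors: -1.
The Legendre symbol is -1, so x^2 ≡ -719 (mod 479) has no solution.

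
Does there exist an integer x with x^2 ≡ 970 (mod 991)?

Factor out 2: 970 = 2·485. Since 991 ≡ 7 (mod 8), (2|991) = +1. Now have (485|991).
485 ≡ 1 (mod 4), so quadratic reciprocity gives (485|991) = (991|485). Reduce: 991 ≡ 21 (mod 485). Now have (21|485).
21 ≡ 1 (mod 4), so quadratic reciprocity gives (21|485) = (485|21). Reduce: 485 ≡ 2 (mod 21). Now have (2|21).
Factor out 2: 2 = 2. Since 21 ≡ 5 (mod 8), (2|21) = -1. Now have -(1|21).
(1|21) = 1. Collecting the sign factors: -1.
(970|991) = -1, and 991 is prime, so 970 is not a quadratic residue mod 991.

no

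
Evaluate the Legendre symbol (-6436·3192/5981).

-1

By multiplicativity, (-6436·3192/5981) = (-6436/5981)·(3192/5981).
First factor (-6436/5981):
Reduce the numerator: -6436 ≡ 5526 (mod 5981), so (-6436/5981) = (5526/5981).
Factor out 2: 5526 = 2·2763. Since 5981 ≡ 5 (mod 8), (2/5981) = -1. Now have -(2763/5981).
5981 ≡ 1 (mod 4), so quadratic reciprocity gives (2763/5981) = (5981/2763). Reduce: 5981 ≡ 455 (mod 2763). Now have -(455/2763).
Both 455 ≡ 3 and 2763 ≡ 3 (mod 4), so reciprocity gives (455/2763) = -(2763/455). Reduce: 2763 ≡ 33 (mod 455). Now have (33/455).
33 ≡ 1 (mod 4), so quadratic reciprocity gives (33/455) = (455/33). Reduce: 455 ≡ 26 (mod 33). Now have (26/33).
Factor out 2: 26 = 2·13. Since 33 ≡ 1 (mod 8), (2/33) = +1. Now have (13/33).
13 ≡ 1 (mod 4), so quadratic reciprocity gives (13/33) = (33/13). Reduce: 33 ≡ 7 (mod 13). Now have (7/13).
13 ≡ 1 (mod 4), so quadratic reciprocity gives (7/13) = (13/7). Reduce: 13 ≡ 6 (mod 7). Now have (6/7).
Factor out 2: 6 = 2·3. Since 7 ≡ 7 (mod 8), (2/7) = +1. Now have (3/7).
Both 3 ≡ 3 and 7 ≡ 3 (mod 4), so reciprocity gives (3/7) = -(7/3). Reduce: 7 ≡ 1 (mod 3). Now have -(1/3).
(1/3) = 1. Collecting the sign factors: -1.
Second factor (3192/5981):
Factor out 2: 3192 = 2^3·399. Since 5981 ≡ 5 (mod 8), (2/5981) = -1, and (2/5981)^3 = -1. Now have -(399/5981).
5981 ≡ 1 (mod 4), so quadratic reciprocity gives (399/5981) = (5981/399). Reduce: 5981 ≡ 395 (mod 399). Now have -(395/399).
Both 395 ≡ 3 and 399 ≡ 3 (mod 4), so reciprocity gives (395/399) = -(399/395). Reduce: 399 ≡ 4 (mod 395). Now have (4/395).
Factor out 2: 4 = 2^2. Since 395 ≡ 3 (mod 8), (2/395) = -1, and (2/395)^2 = +1. Now have (1/395).
(1/395) = 1. Collecting the sign factors: 1.
Product: (-1)·(1) = -1.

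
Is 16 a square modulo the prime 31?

yes

(16|31)
  = (1|31)    [31 ≡ 7 mod 8 ⇒ (2|31)^4 = +1]
  = 1    [(1|31) = 1]
The Legendre symbol is 1, so x^2 ≡ 16 (mod 31) has solution.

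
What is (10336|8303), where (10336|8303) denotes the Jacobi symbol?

(10336|8303)
  = (2033|8303)    [10336 ≡ 2033 mod 8303]
  = (8303|2033)    [QR: 2033 ≡ 1 mod 4, sign kept]
  = (171|2033)    [8303 ≡ 171 mod 2033]
  = (2033|171)    [QR: 2033 ≡ 1 mod 4, sign kept]
  = (152|171)    [2033 ≡ 152 mod 171]
  = -(19|171)    [171 ≡ 3 mod 8 ⇒ (2|171)^3 = -1]
  = (171|19)    [QR: both ≡ 3 mod 4, sign flips]
  = (0|19)    [171 ≡ 0 mod 19]
  = 0    [numerator 0, gcd > 1]

0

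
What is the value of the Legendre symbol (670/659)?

1

(670/659)
  = (11/659)    [670 ≡ 11 mod 659]
  = -(659/11)    [QR: both ≡ 3 mod 4, sign flips]
  = -(10/11)    [659 ≡ 10 mod 11]
  = (5/11)    [11 ≡ 3 mod 8 ⇒ (2/11) = -1]
  = (11/5)    [QR: 5 ≡ 1 mod 4, sign kept]
  = (1/5)    [11 ≡ 1 mod 5]
  = 1    [(1/5) = 1]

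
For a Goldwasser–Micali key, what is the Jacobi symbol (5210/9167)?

-1

(5210/9167)
  = (2605/9167)    [9167 ≡ 7 mod 8 ⇒ (2/9167) = +1]
  = (9167/2605)    [QR: 2605 ≡ 1 mod 4, sign kept]
  = (1352/2605)    [9167 ≡ 1352 mod 2605]
  = -(169/2605)    [2605 ≡ 5 mod 8 ⇒ (2/2605)^3 = -1]
  = -(2605/169)    [QR: 169 ≡ 1 mod 4, sign kept]
  = -(70/169)    [2605 ≡ 70 mod 169]
  = -(35/169)    [169 ≡ 1 mod 8 ⇒ (2/169) = +1]
  = -(169/35)    [QR: 169 ≡ 1 mod 4, sign kept]
  = -(29/35)    [169 ≡ 29 mod 35]
  = -(35/29)    [QR: 29 ≡ 1 mod 4, sign kept]
  = -(6/29)    [35 ≡ 6 mod 29]
  = (3/29)    [29 ≡ 5 mod 8 ⇒ (2/29) = -1]
  = (29/3)    [QR: 29 ≡ 1 mod 4, sign kept]
  = (2/3)    [29 ≡ 2 mod 3]
  = -(1/3)    [3 ≡ 3 mod 8 ⇒ (2/3) = -1]
  = -1    [(1/3) = 1]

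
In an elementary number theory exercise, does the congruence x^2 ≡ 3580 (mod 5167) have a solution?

Factor out 2: 3580 = 2^2·895. Since 5167 ≡ 7 (mod 8), (2|5167) = +1, and (2|5167)^2 = +1. Now have (895|5167).
Both 895 ≡ 3 and 5167 ≡ 3 (mod 4), so reciprocity gives (895|5167) = -(5167|895). Reduce: 5167 ≡ 692 (mod 895). Now have -(692|895).
Factor out 2: 692 = 2^2·173. Since 895 ≡ 7 (mod 8), (2|895) = +1, and (2|895)^2 = +1. Now have -(173|895).
173 ≡ 1 (mod 4), so quadratic reciprocity gives (173|895) = (895|173). Reduce: 895 ≡ 30 (mod 173). Now have -(30|173).
Factor out 2: 30 = 2·15. Since 173 ≡ 5 (mod 8), (2|173) = -1. Now have (15|173).
173 ≡ 1 (mod 4), so quadratic reciprocity gives (15|173) = (173|15). Reduce: 173 ≡ 8 (mod 15). Now have (8|15).
Factor out 2: 8 = 2^3. Since 15 ≡ 7 (mod 8), (2|15) = +1, and (2|15)^3 = +1. Now have (1|15).
(1|15) = 1. Collecting the sign factors: 1.
The Legendre symbol is 1, so x^2 ≡ 3580 (mod 5167) has solution.

yes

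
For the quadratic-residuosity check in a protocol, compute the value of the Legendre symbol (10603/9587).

1

(10603/9587)
  = (1016/9587)    [10603 ≡ 1016 mod 9587]
  = -(127/9587)    [9587 ≡ 3 mod 8 ⇒ (2/9587)^3 = -1]
  = (9587/127)    [QR: both ≡ 3 mod 4, sign flips]
  = (62/127)    [9587 ≡ 62 mod 127]
  = (31/127)    [127 ≡ 7 mod 8 ⇒ (2/127) = +1]
  = -(127/31)    [QR: both ≡ 3 mod 4, sign flips]
  = -(3/31)    [127 ≡ 3 mod 31]
  = (31/3)    [QR: both ≡ 3 mod 4, sign flips]
  = (1/3)    [31 ≡ 1 mod 3]
  = 1    [(1/3) = 1]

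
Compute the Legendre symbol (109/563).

-1

109 ≡ 1 (mod 4), so quadratic reciprocity gives (109/563) = (563/109). Reduce: 563 ≡ 18 (mod 109). Now have (18/109).
Factor out 2: 18 = 2·9. Since 109 ≡ 5 (mod 8), (2/109) = -1. Now have -(9/109).
9 ≡ 1 (mod 4), so quadratic reciprocity gives (9/109) = (109/9). Reduce: 109 ≡ 1 (mod 9). Now have -(1/9).
(1/9) = 1. Collecting the sign factors: -1.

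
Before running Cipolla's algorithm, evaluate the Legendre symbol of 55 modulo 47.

Reduce the numerator: 55 ≡ 8 (mod 47), so (55|47) = (8|47).
Factor out 2: 8 = 2^3. Since 47 ≡ 7 (mod 8), (2|47) = +1, and (2|47)^3 = +1. Now have (1|47).
(1|47) = 1. Collecting the sign factors: 1.

1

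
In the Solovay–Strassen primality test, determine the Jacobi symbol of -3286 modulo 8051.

-1

(-3286 / 8051)
  = (4765 / 8051)    [-3286 ≡ 4765 mod 8051]
  = (8051 / 4765)    [QR: 4765 ≡ 1 mod 4, sign kept]
  = (3286 / 4765)    [8051 ≡ 3286 mod 4765]
  = -(1643 / 4765)    [4765 ≡ 5 mod 8 ⇒ (2 / 4765) = -1]
  = -(4765 / 1643)    [QR: 4765 ≡ 1 mod 4, sign kept]
  = -(1479 / 1643)    [4765 ≡ 1479 mod 1643]
  = (1643 / 1479)    [QR: both ≡ 3 mod 4, sign flips]
  = (164 / 1479)    [1643 ≡ 164 mod 1479]
  = (41 / 1479)    [1479 ≡ 7 mod 8 ⇒ (2 / 1479)^2 = +1]
  = (1479 / 41)    [QR: 41 ≡ 1 mod 4, sign kept]
  = (3 / 41)    [1479 ≡ 3 mod 41]
  = (41 / 3)    [QR: 41 ≡ 1 mod 4, sign kept]
  = (2 / 3)    [41 ≡ 2 mod 3]
  = -(1 / 3)    [3 ≡ 3 mod 8 ⇒ (2 / 3) = -1]
  = -1    [(1 / 3) = 1]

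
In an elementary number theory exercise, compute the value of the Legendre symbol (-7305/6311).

1

(-7305/6311)
  = (5317/6311)    [-7305 ≡ 5317 mod 6311]
  = (6311/5317)    [QR: 5317 ≡ 1 mod 4, sign kept]
  = (994/5317)    [6311 ≡ 994 mod 5317]
  = -(497/5317)    [5317 ≡ 5 mod 8 ⇒ (2/5317) = -1]
  = -(5317/497)    [QR: 497 ≡ 1 mod 4, sign kept]
  = -(347/497)    [5317 ≡ 347 mod 497]
  = -(497/347)    [QR: 497 ≡ 1 mod 4, sign kept]
  = -(150/347)    [497 ≡ 150 mod 347]
  = (75/347)    [347 ≡ 3 mod 8 ⇒ (2/347) = -1]
  = -(347/75)    [QR: both ≡ 3 mod 4, sign flips]
  = -(47/75)    [347 ≡ 47 mod 75]
  = (75/47)    [QR: both ≡ 3 mod 4, sign flips]
  = (28/47)    [75 ≡ 28 mod 47]
  = (7/47)    [47 ≡ 7 mod 8 ⇒ (2/47)^2 = +1]
  = -(47/7)    [QR: both ≡ 3 mod 4, sign flips]
  = -(5/7)    [47 ≡ 5 mod 7]
  = -(7/5)    [QR: 5 ≡ 1 mod 4, sign kept]
  = -(2/5)    [7 ≡ 2 mod 5]
  = (1/5)    [5 ≡ 5 mod 8 ⇒ (2/5) = -1]
  = 1    [(1/5) = 1]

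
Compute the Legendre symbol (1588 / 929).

-1

Reduce the numerator: 1588 ≡ 659 (mod 929), so (1588 / 929) = (659 / 929).
929 ≡ 1 (mod 4), so quadratic reciprocity gives (659 / 929) = (929 / 659). Reduce: 929 ≡ 270 (mod 659). Now have (270 / 659).
Factor out 2: 270 = 2·135. Since 659 ≡ 3 (mod 8), (2 / 659) = -1. Now have -(135 / 659).
Both 135 ≡ 3 and 659 ≡ 3 (mod 4), so reciprocity gives (135 / 659) = -(659 / 135). Reduce: 659 ≡ 119 (mod 135). Now have (119 / 135).
Both 119 ≡ 3 and 135 ≡ 3 (mod 4), so reciprocity gives (119 / 135) = -(135 / 119). Reduce: 135 ≡ 16 (mod 119). Now have -(16 / 119).
Factor out 2: 16 = 2^4. Since 119 ≡ 7 (mod 8), (2 / 119) = +1, and (2 / 119)^4 = +1. Now have -(1 / 119).
(1 / 119) = 1. Collecting the sign factors: -1.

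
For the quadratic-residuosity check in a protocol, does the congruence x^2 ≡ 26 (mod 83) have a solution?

yes

Factor out 2: 26 = 2·13. Since 83 ≡ 3 (mod 8), (2/83) = -1. Now have -(13/83).
13 ≡ 1 (mod 4), so quadratic reciprocity gives (13/83) = (83/13). Reduce: 83 ≡ 5 (mod 13). Now have -(5/13).
5 ≡ 1 (mod 4), so quadratic reciprocity gives (5/13) = (13/5). Reduce: 13 ≡ 3 (mod 5). Now have -(3/5).
5 ≡ 1 (mod 4), so quadratic reciprocity gives (3/5) = (5/3). Reduce: 5 ≡ 2 (mod 3). Now have -(2/3).
Factor out 2: 2 = 2. Since 3 ≡ 3 (mod 8), (2/3) = -1. Now have (1/3).
(1/3) = 1. Collecting the sign factors: 1.
(26/83) = 1, and 83 is prime, so 26 is a quadratic residue mod 83.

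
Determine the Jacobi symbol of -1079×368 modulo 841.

1

By multiplicativity, (-1079·368|841) = (-1079|841)·(368|841).
First factor (-1079|841):
Reduce the numerator: -1079 ≡ 603 (mod 841), so (-1079|841) = (603|841).
841 ≡ 1 (mod 4), so quadratic reciprocity gives (603|841) = (841|603). Reduce: 841 ≡ 238 (mod 603). Now have (238|603).
Factor out 2: 238 = 2·119. Since 603 ≡ 3 (mod 8), (2|603) = -1. Now have -(119|603).
Both 119 ≡ 3 and 603 ≡ 3 (mod 4), so reciprocity gives (119|603) = -(603|119). Reduce: 603 ≡ 8 (mod 119). Now have (8|119).
Factor out 2: 8 = 2^3. Since 119 ≡ 7 (mod 8), (2|119) = +1, and (2|119)^3 = +1. Now have (1|119).
(1|119) = 1. Collecting the sign factors: 1.
Second factor (368|841):
Factor out 2: 368 = 2^4·23. Since 841 ≡ 1 (mod 8), (2|841) = +1, and (2|841)^4 = +1. Now have (23|841).
841 ≡ 1 (mod 4), so quadratic reciprocity gives (23|841) = (841|23). Reduce: 841 ≡ 13 (mod 23). Now have (13|23).
13 ≡ 1 (mod 4), so quadratic reciprocity gives (13|23) = (23|13). Reduce: 23 ≡ 10 (mod 13). Now have (10|13).
Factor out 2: 10 = 2·5. Since 13 ≡ 5 (mod 8), (2|13) = -1. Now have -(5|13).
5 ≡ 1 (mod 4), so quadratic reciprocity gives (5|13) = (13|5). Reduce: 13 ≡ 3 (mod 5). Now have -(3|5).
5 ≡ 1 (mod 4), so quadratic reciprocity gives (3|5) = (5|3). Reduce: 5 ≡ 2 (mod 3). Now have -(2|3).
Factor out 2: 2 = 2. Since 3 ≡ 3 (mod 8), (2|3) = -1. Now have (1|3).
(1|3) = 1. Collecting the sign factors: 1.
Product: (1)·(1) = 1.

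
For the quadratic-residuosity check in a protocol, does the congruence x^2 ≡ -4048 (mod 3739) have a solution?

(-4048|3739)
  = -(4048|3739)    [3739 ≡ 3 mod 4 ⇒ (-1|3739) = -1]
  = -(309|3739)    [4048 ≡ 309 mod 3739]
  = -(3739|309)    [QR: 309 ≡ 1 mod 4, sign kept]
  = -(31|309)    [3739 ≡ 31 mod 309]
  = -(309|31)    [QR: 309 ≡ 1 mod 4, sign kept]
  = -(30|31)    [309 ≡ 30 mod 31]
  = -(15|31)    [31 ≡ 7 mod 8 ⇒ (2|31) = +1]
  = (31|15)    [QR: both ≡ 3 mod 4, sign flips]
  = (1|15)    [31 ≡ 1 mod 15]
  = 1    [(1|15) = 1]
(-4048|3739) = 1, and 3739 is prime, so -4048 is a quadratic residue mod 3739.

yes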